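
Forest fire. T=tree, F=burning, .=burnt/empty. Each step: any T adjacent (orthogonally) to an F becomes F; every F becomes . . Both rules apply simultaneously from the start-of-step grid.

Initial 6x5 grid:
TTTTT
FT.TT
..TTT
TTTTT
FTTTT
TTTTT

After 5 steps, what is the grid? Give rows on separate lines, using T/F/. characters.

Step 1: 5 trees catch fire, 2 burn out
  FTTTT
  .F.TT
  ..TTT
  FTTTT
  .FTTT
  FTTTT
Step 2: 4 trees catch fire, 5 burn out
  .FTTT
  ...TT
  ..TTT
  .FTTT
  ..FTT
  .FTTT
Step 3: 4 trees catch fire, 4 burn out
  ..FTT
  ...TT
  ..TTT
  ..FTT
  ...FT
  ..FTT
Step 4: 5 trees catch fire, 4 burn out
  ...FT
  ...TT
  ..FTT
  ...FT
  ....F
  ...FT
Step 5: 5 trees catch fire, 5 burn out
  ....F
  ...FT
  ...FT
  ....F
  .....
  ....F

....F
...FT
...FT
....F
.....
....F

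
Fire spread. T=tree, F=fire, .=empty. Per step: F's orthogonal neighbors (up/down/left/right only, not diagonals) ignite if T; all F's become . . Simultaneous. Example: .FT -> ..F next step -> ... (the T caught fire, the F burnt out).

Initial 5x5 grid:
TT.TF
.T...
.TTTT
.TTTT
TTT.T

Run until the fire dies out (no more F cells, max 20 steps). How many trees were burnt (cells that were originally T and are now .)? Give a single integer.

Step 1: +1 fires, +1 burnt (F count now 1)
Step 2: +0 fires, +1 burnt (F count now 0)
Fire out after step 2
Initially T: 16, now '.': 10
Total burnt (originally-T cells now '.'): 1

Answer: 1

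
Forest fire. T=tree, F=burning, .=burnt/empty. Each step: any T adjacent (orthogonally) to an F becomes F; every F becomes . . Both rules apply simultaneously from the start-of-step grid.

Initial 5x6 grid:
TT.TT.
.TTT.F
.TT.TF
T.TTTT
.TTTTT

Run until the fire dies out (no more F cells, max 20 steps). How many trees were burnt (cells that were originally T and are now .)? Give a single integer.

Step 1: +2 fires, +2 burnt (F count now 2)
Step 2: +2 fires, +2 burnt (F count now 2)
Step 3: +2 fires, +2 burnt (F count now 2)
Step 4: +2 fires, +2 burnt (F count now 2)
Step 5: +2 fires, +2 burnt (F count now 2)
Step 6: +3 fires, +2 burnt (F count now 3)
Step 7: +2 fires, +3 burnt (F count now 2)
Step 8: +2 fires, +2 burnt (F count now 2)
Step 9: +2 fires, +2 burnt (F count now 2)
Step 10: +0 fires, +2 burnt (F count now 0)
Fire out after step 10
Initially T: 20, now '.': 29
Total burnt (originally-T cells now '.'): 19

Answer: 19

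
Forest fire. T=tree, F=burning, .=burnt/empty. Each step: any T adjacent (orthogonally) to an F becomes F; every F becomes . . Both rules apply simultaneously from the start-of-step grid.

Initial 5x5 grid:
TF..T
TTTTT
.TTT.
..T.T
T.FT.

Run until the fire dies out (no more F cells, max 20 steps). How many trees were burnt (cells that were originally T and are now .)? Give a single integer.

Step 1: +4 fires, +2 burnt (F count now 4)
Step 2: +4 fires, +4 burnt (F count now 4)
Step 3: +2 fires, +4 burnt (F count now 2)
Step 4: +1 fires, +2 burnt (F count now 1)
Step 5: +1 fires, +1 burnt (F count now 1)
Step 6: +0 fires, +1 burnt (F count now 0)
Fire out after step 6
Initially T: 14, now '.': 23
Total burnt (originally-T cells now '.'): 12

Answer: 12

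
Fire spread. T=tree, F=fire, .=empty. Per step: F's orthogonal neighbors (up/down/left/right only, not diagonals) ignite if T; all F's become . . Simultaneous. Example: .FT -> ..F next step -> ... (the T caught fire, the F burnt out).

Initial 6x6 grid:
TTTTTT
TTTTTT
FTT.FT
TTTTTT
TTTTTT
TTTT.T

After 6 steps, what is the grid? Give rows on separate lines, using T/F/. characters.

Step 1: 6 trees catch fire, 2 burn out
  TTTTTT
  FTTTFT
  .FT..F
  FTTTFT
  TTTTTT
  TTTT.T
Step 2: 11 trees catch fire, 6 burn out
  FTTTFT
  .FTF.F
  ..F...
  .FTF.F
  FTTTFT
  TTTT.T
Step 3: 9 trees catch fire, 11 burn out
  .FTF.F
  ..F...
  ......
  ..F...
  .FTF.F
  FTTT.T
Step 4: 5 trees catch fire, 9 burn out
  ..F...
  ......
  ......
  ......
  ..F...
  .FTF.F
Step 5: 1 trees catch fire, 5 burn out
  ......
  ......
  ......
  ......
  ......
  ..F...
Step 6: 0 trees catch fire, 1 burn out
  ......
  ......
  ......
  ......
  ......
  ......

......
......
......
......
......
......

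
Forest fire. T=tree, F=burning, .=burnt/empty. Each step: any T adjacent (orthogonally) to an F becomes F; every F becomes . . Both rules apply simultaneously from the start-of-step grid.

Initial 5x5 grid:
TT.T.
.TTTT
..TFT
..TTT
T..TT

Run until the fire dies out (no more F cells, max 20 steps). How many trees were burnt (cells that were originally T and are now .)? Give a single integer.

Answer: 14

Derivation:
Step 1: +4 fires, +1 burnt (F count now 4)
Step 2: +6 fires, +4 burnt (F count now 6)
Step 3: +2 fires, +6 burnt (F count now 2)
Step 4: +1 fires, +2 burnt (F count now 1)
Step 5: +1 fires, +1 burnt (F count now 1)
Step 6: +0 fires, +1 burnt (F count now 0)
Fire out after step 6
Initially T: 15, now '.': 24
Total burnt (originally-T cells now '.'): 14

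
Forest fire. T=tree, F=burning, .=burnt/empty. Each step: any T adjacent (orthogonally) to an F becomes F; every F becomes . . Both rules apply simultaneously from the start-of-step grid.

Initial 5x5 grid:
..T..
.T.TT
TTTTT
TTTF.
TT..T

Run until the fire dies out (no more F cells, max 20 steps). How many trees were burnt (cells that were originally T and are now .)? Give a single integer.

Step 1: +2 fires, +1 burnt (F count now 2)
Step 2: +4 fires, +2 burnt (F count now 4)
Step 3: +4 fires, +4 burnt (F count now 4)
Step 4: +3 fires, +4 burnt (F count now 3)
Step 5: +0 fires, +3 burnt (F count now 0)
Fire out after step 5
Initially T: 15, now '.': 23
Total burnt (originally-T cells now '.'): 13

Answer: 13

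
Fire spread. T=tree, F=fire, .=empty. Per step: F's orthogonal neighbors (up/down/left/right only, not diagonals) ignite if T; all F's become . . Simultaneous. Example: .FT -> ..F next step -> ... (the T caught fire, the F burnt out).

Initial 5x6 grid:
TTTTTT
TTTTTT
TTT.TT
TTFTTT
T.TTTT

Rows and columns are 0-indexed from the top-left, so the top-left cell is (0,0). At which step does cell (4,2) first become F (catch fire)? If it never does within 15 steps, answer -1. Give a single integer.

Step 1: cell (4,2)='F' (+4 fires, +1 burnt)
  -> target ignites at step 1
Step 2: cell (4,2)='.' (+5 fires, +4 burnt)
Step 3: cell (4,2)='.' (+8 fires, +5 burnt)
Step 4: cell (4,2)='.' (+6 fires, +8 burnt)
Step 5: cell (4,2)='.' (+3 fires, +6 burnt)
Step 6: cell (4,2)='.' (+1 fires, +3 burnt)
Step 7: cell (4,2)='.' (+0 fires, +1 burnt)
  fire out at step 7

1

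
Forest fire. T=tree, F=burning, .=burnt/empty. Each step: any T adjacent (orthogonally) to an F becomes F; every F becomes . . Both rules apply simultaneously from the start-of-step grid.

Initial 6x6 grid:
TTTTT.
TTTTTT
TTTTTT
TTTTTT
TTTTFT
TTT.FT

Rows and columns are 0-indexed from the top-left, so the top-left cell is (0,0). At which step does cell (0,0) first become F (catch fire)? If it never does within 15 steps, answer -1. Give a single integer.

Step 1: cell (0,0)='T' (+4 fires, +2 burnt)
Step 2: cell (0,0)='T' (+4 fires, +4 burnt)
Step 3: cell (0,0)='T' (+6 fires, +4 burnt)
Step 4: cell (0,0)='T' (+7 fires, +6 burnt)
Step 5: cell (0,0)='T' (+5 fires, +7 burnt)
Step 6: cell (0,0)='T' (+3 fires, +5 burnt)
Step 7: cell (0,0)='T' (+2 fires, +3 burnt)
Step 8: cell (0,0)='F' (+1 fires, +2 burnt)
  -> target ignites at step 8
Step 9: cell (0,0)='.' (+0 fires, +1 burnt)
  fire out at step 9

8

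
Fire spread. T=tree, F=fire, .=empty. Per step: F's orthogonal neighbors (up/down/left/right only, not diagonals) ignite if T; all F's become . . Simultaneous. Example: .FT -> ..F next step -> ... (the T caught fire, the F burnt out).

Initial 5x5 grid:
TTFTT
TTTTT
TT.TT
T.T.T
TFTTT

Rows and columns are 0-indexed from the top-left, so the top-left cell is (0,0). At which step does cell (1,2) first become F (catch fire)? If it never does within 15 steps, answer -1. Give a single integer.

Step 1: cell (1,2)='F' (+5 fires, +2 burnt)
  -> target ignites at step 1
Step 2: cell (1,2)='.' (+7 fires, +5 burnt)
Step 3: cell (1,2)='.' (+6 fires, +7 burnt)
Step 4: cell (1,2)='.' (+2 fires, +6 burnt)
Step 5: cell (1,2)='.' (+0 fires, +2 burnt)
  fire out at step 5

1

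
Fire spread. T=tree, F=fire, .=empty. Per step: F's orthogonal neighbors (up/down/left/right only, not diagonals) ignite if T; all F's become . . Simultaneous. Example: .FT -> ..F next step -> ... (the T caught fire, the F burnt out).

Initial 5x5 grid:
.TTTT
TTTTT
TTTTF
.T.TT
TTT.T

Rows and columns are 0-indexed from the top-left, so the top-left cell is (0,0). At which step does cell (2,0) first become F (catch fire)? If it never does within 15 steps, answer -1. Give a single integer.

Step 1: cell (2,0)='T' (+3 fires, +1 burnt)
Step 2: cell (2,0)='T' (+5 fires, +3 burnt)
Step 3: cell (2,0)='T' (+3 fires, +5 burnt)
Step 4: cell (2,0)='F' (+4 fires, +3 burnt)
  -> target ignites at step 4
Step 5: cell (2,0)='.' (+3 fires, +4 burnt)
Step 6: cell (2,0)='.' (+2 fires, +3 burnt)
Step 7: cell (2,0)='.' (+0 fires, +2 burnt)
  fire out at step 7

4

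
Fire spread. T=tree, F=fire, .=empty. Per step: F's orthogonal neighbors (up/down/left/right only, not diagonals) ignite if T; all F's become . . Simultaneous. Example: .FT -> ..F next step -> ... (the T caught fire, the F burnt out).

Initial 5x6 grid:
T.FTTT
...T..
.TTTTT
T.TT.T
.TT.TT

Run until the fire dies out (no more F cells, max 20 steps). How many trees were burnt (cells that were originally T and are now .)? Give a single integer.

Answer: 16

Derivation:
Step 1: +1 fires, +1 burnt (F count now 1)
Step 2: +2 fires, +1 burnt (F count now 2)
Step 3: +2 fires, +2 burnt (F count now 2)
Step 4: +3 fires, +2 burnt (F count now 3)
Step 5: +3 fires, +3 burnt (F count now 3)
Step 6: +2 fires, +3 burnt (F count now 2)
Step 7: +2 fires, +2 burnt (F count now 2)
Step 8: +1 fires, +2 burnt (F count now 1)
Step 9: +0 fires, +1 burnt (F count now 0)
Fire out after step 9
Initially T: 18, now '.': 28
Total burnt (originally-T cells now '.'): 16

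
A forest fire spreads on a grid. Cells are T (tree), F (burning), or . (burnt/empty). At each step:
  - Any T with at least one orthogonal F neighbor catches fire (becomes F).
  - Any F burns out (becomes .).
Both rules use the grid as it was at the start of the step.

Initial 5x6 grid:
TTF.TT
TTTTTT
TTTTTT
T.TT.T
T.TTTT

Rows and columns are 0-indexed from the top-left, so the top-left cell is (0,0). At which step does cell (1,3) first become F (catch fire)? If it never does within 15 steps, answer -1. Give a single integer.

Step 1: cell (1,3)='T' (+2 fires, +1 burnt)
Step 2: cell (1,3)='F' (+4 fires, +2 burnt)
  -> target ignites at step 2
Step 3: cell (1,3)='.' (+5 fires, +4 burnt)
Step 4: cell (1,3)='.' (+6 fires, +5 burnt)
Step 5: cell (1,3)='.' (+4 fires, +6 burnt)
Step 6: cell (1,3)='.' (+3 fires, +4 burnt)
Step 7: cell (1,3)='.' (+1 fires, +3 burnt)
Step 8: cell (1,3)='.' (+0 fires, +1 burnt)
  fire out at step 8

2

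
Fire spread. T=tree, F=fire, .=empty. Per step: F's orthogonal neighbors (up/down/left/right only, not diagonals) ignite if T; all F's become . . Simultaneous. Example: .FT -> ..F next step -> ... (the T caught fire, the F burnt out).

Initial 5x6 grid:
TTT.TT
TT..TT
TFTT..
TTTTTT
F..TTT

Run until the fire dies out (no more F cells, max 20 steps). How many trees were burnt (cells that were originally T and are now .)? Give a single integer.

Answer: 17

Derivation:
Step 1: +5 fires, +2 burnt (F count now 5)
Step 2: +4 fires, +5 burnt (F count now 4)
Step 3: +3 fires, +4 burnt (F count now 3)
Step 4: +2 fires, +3 burnt (F count now 2)
Step 5: +2 fires, +2 burnt (F count now 2)
Step 6: +1 fires, +2 burnt (F count now 1)
Step 7: +0 fires, +1 burnt (F count now 0)
Fire out after step 7
Initially T: 21, now '.': 26
Total burnt (originally-T cells now '.'): 17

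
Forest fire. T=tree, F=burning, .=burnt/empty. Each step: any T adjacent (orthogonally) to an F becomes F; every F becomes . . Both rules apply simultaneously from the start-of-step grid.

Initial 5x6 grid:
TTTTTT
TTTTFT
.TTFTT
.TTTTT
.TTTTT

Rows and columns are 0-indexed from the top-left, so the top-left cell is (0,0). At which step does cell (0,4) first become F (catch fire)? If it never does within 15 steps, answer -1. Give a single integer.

Step 1: cell (0,4)='F' (+6 fires, +2 burnt)
  -> target ignites at step 1
Step 2: cell (0,4)='.' (+8 fires, +6 burnt)
Step 3: cell (0,4)='.' (+6 fires, +8 burnt)
Step 4: cell (0,4)='.' (+4 fires, +6 burnt)
Step 5: cell (0,4)='.' (+1 fires, +4 burnt)
Step 6: cell (0,4)='.' (+0 fires, +1 burnt)
  fire out at step 6

1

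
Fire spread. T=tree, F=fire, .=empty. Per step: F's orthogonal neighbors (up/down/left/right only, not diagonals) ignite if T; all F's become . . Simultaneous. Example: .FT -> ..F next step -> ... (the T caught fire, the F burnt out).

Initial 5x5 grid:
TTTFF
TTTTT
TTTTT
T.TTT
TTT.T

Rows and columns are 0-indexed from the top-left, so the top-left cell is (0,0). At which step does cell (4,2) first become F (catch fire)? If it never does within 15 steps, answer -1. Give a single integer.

Step 1: cell (4,2)='T' (+3 fires, +2 burnt)
Step 2: cell (4,2)='T' (+4 fires, +3 burnt)
Step 3: cell (4,2)='T' (+5 fires, +4 burnt)
Step 4: cell (4,2)='T' (+4 fires, +5 burnt)
Step 5: cell (4,2)='F' (+2 fires, +4 burnt)
  -> target ignites at step 5
Step 6: cell (4,2)='.' (+2 fires, +2 burnt)
Step 7: cell (4,2)='.' (+1 fires, +2 burnt)
Step 8: cell (4,2)='.' (+0 fires, +1 burnt)
  fire out at step 8

5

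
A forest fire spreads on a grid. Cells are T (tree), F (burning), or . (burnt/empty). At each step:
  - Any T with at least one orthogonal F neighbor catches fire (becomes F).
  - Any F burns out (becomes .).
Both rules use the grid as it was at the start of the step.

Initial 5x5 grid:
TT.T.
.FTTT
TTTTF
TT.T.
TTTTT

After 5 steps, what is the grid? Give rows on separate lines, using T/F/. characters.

Step 1: 5 trees catch fire, 2 burn out
  TF.T.
  ..FTF
  TFTF.
  TT.T.
  TTTTT
Step 2: 6 trees catch fire, 5 burn out
  F..T.
  ...F.
  F.F..
  TF.F.
  TTTTT
Step 3: 4 trees catch fire, 6 burn out
  ...F.
  .....
  .....
  F....
  TFTFT
Step 4: 3 trees catch fire, 4 burn out
  .....
  .....
  .....
  .....
  F.F.F
Step 5: 0 trees catch fire, 3 burn out
  .....
  .....
  .....
  .....
  .....

.....
.....
.....
.....
.....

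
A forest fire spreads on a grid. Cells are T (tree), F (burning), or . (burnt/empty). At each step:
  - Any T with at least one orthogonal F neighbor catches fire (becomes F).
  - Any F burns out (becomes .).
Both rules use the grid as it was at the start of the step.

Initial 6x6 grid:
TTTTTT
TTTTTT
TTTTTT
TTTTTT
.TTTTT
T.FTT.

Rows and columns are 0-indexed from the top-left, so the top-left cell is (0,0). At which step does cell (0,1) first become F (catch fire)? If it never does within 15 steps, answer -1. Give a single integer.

Step 1: cell (0,1)='T' (+2 fires, +1 burnt)
Step 2: cell (0,1)='T' (+4 fires, +2 burnt)
Step 3: cell (0,1)='T' (+4 fires, +4 burnt)
Step 4: cell (0,1)='T' (+6 fires, +4 burnt)
Step 5: cell (0,1)='T' (+6 fires, +6 burnt)
Step 6: cell (0,1)='F' (+5 fires, +6 burnt)
  -> target ignites at step 6
Step 7: cell (0,1)='.' (+3 fires, +5 burnt)
Step 8: cell (0,1)='.' (+1 fires, +3 burnt)
Step 9: cell (0,1)='.' (+0 fires, +1 burnt)
  fire out at step 9

6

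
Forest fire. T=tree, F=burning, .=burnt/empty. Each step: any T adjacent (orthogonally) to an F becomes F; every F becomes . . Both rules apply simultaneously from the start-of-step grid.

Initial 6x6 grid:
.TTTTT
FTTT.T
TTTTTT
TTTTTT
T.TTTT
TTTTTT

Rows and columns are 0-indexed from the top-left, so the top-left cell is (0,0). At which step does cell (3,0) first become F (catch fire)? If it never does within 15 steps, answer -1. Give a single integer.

Step 1: cell (3,0)='T' (+2 fires, +1 burnt)
Step 2: cell (3,0)='F' (+4 fires, +2 burnt)
  -> target ignites at step 2
Step 3: cell (3,0)='.' (+5 fires, +4 burnt)
Step 4: cell (3,0)='.' (+4 fires, +5 burnt)
Step 5: cell (3,0)='.' (+5 fires, +4 burnt)
Step 6: cell (3,0)='.' (+5 fires, +5 burnt)
Step 7: cell (3,0)='.' (+4 fires, +5 burnt)
Step 8: cell (3,0)='.' (+2 fires, +4 burnt)
Step 9: cell (3,0)='.' (+1 fires, +2 burnt)
Step 10: cell (3,0)='.' (+0 fires, +1 burnt)
  fire out at step 10

2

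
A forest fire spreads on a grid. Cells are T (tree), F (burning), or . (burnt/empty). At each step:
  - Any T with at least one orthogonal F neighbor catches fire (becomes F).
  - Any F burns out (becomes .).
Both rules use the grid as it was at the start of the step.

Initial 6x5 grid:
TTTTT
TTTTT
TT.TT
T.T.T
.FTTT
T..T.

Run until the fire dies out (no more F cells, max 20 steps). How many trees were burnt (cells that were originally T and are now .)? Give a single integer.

Step 1: +1 fires, +1 burnt (F count now 1)
Step 2: +2 fires, +1 burnt (F count now 2)
Step 3: +2 fires, +2 burnt (F count now 2)
Step 4: +1 fires, +2 burnt (F count now 1)
Step 5: +1 fires, +1 burnt (F count now 1)
Step 6: +2 fires, +1 burnt (F count now 2)
Step 7: +2 fires, +2 burnt (F count now 2)
Step 8: +2 fires, +2 burnt (F count now 2)
Step 9: +2 fires, +2 burnt (F count now 2)
Step 10: +3 fires, +2 burnt (F count now 3)
Step 11: +2 fires, +3 burnt (F count now 2)
Step 12: +1 fires, +2 burnt (F count now 1)
Step 13: +0 fires, +1 burnt (F count now 0)
Fire out after step 13
Initially T: 22, now '.': 29
Total burnt (originally-T cells now '.'): 21

Answer: 21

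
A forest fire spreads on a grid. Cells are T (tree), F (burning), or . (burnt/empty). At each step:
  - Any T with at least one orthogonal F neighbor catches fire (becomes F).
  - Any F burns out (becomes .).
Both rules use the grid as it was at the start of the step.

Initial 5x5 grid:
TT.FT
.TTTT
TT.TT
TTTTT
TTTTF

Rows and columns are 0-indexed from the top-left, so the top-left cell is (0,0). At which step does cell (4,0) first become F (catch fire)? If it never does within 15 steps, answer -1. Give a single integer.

Step 1: cell (4,0)='T' (+4 fires, +2 burnt)
Step 2: cell (4,0)='T' (+6 fires, +4 burnt)
Step 3: cell (4,0)='T' (+3 fires, +6 burnt)
Step 4: cell (4,0)='F' (+4 fires, +3 burnt)
  -> target ignites at step 4
Step 5: cell (4,0)='.' (+3 fires, +4 burnt)
Step 6: cell (4,0)='.' (+0 fires, +3 burnt)
  fire out at step 6

4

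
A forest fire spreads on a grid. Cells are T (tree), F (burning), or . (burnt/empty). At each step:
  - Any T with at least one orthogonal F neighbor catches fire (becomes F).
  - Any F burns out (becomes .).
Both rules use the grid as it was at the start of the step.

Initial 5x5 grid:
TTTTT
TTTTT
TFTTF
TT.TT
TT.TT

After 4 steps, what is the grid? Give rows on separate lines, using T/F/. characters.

Step 1: 7 trees catch fire, 2 burn out
  TTTTT
  TFTTF
  F.FF.
  TF.TF
  TT.TT
Step 2: 9 trees catch fire, 7 burn out
  TFTTF
  F.FF.
  .....
  F..F.
  TF.TF
Step 3: 5 trees catch fire, 9 burn out
  F.FF.
  .....
  .....
  .....
  F..F.
Step 4: 0 trees catch fire, 5 burn out
  .....
  .....
  .....
  .....
  .....

.....
.....
.....
.....
.....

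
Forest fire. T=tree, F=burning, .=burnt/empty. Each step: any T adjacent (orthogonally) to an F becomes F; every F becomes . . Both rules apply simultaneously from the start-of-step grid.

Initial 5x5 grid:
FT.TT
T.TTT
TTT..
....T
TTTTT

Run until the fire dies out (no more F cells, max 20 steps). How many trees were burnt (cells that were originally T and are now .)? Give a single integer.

Answer: 10

Derivation:
Step 1: +2 fires, +1 burnt (F count now 2)
Step 2: +1 fires, +2 burnt (F count now 1)
Step 3: +1 fires, +1 burnt (F count now 1)
Step 4: +1 fires, +1 burnt (F count now 1)
Step 5: +1 fires, +1 burnt (F count now 1)
Step 6: +1 fires, +1 burnt (F count now 1)
Step 7: +2 fires, +1 burnt (F count now 2)
Step 8: +1 fires, +2 burnt (F count now 1)
Step 9: +0 fires, +1 burnt (F count now 0)
Fire out after step 9
Initially T: 16, now '.': 19
Total burnt (originally-T cells now '.'): 10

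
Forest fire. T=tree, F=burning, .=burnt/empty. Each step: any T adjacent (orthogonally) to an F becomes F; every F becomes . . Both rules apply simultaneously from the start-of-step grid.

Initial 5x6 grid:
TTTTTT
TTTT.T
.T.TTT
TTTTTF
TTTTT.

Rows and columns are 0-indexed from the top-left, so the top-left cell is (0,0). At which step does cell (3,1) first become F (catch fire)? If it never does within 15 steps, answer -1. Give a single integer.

Step 1: cell (3,1)='T' (+2 fires, +1 burnt)
Step 2: cell (3,1)='T' (+4 fires, +2 burnt)
Step 3: cell (3,1)='T' (+4 fires, +4 burnt)
Step 4: cell (3,1)='F' (+4 fires, +4 burnt)
  -> target ignites at step 4
Step 5: cell (3,1)='.' (+5 fires, +4 burnt)
Step 6: cell (3,1)='.' (+3 fires, +5 burnt)
Step 7: cell (3,1)='.' (+2 fires, +3 burnt)
Step 8: cell (3,1)='.' (+1 fires, +2 burnt)
Step 9: cell (3,1)='.' (+0 fires, +1 burnt)
  fire out at step 9

4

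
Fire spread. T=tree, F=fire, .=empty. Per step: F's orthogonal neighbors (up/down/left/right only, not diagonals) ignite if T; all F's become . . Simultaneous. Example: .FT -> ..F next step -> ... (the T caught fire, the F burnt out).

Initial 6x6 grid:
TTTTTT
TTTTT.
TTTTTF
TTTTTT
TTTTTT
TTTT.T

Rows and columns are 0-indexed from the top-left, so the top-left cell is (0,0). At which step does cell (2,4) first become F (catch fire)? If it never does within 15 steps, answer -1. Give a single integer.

Step 1: cell (2,4)='F' (+2 fires, +1 burnt)
  -> target ignites at step 1
Step 2: cell (2,4)='.' (+4 fires, +2 burnt)
Step 3: cell (2,4)='.' (+6 fires, +4 burnt)
Step 4: cell (2,4)='.' (+6 fires, +6 burnt)
Step 5: cell (2,4)='.' (+6 fires, +6 burnt)
Step 6: cell (2,4)='.' (+5 fires, +6 burnt)
Step 7: cell (2,4)='.' (+3 fires, +5 burnt)
Step 8: cell (2,4)='.' (+1 fires, +3 burnt)
Step 9: cell (2,4)='.' (+0 fires, +1 burnt)
  fire out at step 9

1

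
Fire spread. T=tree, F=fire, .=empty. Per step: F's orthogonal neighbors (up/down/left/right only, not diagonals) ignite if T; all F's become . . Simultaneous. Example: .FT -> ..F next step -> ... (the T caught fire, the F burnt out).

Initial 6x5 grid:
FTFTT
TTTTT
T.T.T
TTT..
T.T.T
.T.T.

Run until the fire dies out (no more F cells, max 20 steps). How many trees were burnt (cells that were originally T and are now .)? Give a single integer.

Step 1: +4 fires, +2 burnt (F count now 4)
Step 2: +5 fires, +4 burnt (F count now 5)
Step 3: +3 fires, +5 burnt (F count now 3)
Step 4: +4 fires, +3 burnt (F count now 4)
Step 5: +0 fires, +4 burnt (F count now 0)
Fire out after step 5
Initially T: 19, now '.': 27
Total burnt (originally-T cells now '.'): 16

Answer: 16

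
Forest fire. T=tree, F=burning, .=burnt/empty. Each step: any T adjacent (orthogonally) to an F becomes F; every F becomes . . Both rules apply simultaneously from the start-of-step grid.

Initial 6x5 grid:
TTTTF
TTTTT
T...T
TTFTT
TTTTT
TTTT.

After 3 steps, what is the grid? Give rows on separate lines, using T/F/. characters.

Step 1: 5 trees catch fire, 2 burn out
  TTTF.
  TTTTF
  T...T
  TF.FT
  TTFTT
  TTTT.
Step 2: 8 trees catch fire, 5 burn out
  TTF..
  TTTF.
  T...F
  F...F
  TF.FT
  TTFT.
Step 3: 7 trees catch fire, 8 burn out
  TF...
  TTF..
  F....
  .....
  F...F
  TF.F.

TF...
TTF..
F....
.....
F...F
TF.F.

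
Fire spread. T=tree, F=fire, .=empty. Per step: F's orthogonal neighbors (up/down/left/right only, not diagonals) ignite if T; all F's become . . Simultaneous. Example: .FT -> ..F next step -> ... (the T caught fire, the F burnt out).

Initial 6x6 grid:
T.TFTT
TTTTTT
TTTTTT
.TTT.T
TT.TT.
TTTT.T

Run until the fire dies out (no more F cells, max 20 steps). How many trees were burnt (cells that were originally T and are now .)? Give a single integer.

Step 1: +3 fires, +1 burnt (F count now 3)
Step 2: +4 fires, +3 burnt (F count now 4)
Step 3: +5 fires, +4 burnt (F count now 5)
Step 4: +5 fires, +5 burnt (F count now 5)
Step 5: +6 fires, +5 burnt (F count now 6)
Step 6: +2 fires, +6 burnt (F count now 2)
Step 7: +2 fires, +2 burnt (F count now 2)
Step 8: +1 fires, +2 burnt (F count now 1)
Step 9: +0 fires, +1 burnt (F count now 0)
Fire out after step 9
Initially T: 29, now '.': 35
Total burnt (originally-T cells now '.'): 28

Answer: 28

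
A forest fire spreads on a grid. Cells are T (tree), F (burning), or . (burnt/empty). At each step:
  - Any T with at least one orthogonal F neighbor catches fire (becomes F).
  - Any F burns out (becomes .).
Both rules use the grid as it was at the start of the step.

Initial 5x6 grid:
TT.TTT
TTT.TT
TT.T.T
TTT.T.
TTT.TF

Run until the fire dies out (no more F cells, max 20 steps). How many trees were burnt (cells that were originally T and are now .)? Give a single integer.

Answer: 2

Derivation:
Step 1: +1 fires, +1 burnt (F count now 1)
Step 2: +1 fires, +1 burnt (F count now 1)
Step 3: +0 fires, +1 burnt (F count now 0)
Fire out after step 3
Initially T: 22, now '.': 10
Total burnt (originally-T cells now '.'): 2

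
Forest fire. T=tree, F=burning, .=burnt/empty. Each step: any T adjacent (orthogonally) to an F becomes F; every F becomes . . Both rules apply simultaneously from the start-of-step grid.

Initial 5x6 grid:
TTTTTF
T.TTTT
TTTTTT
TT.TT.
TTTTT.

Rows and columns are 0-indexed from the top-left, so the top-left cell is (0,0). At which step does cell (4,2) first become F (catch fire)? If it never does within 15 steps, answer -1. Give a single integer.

Step 1: cell (4,2)='T' (+2 fires, +1 burnt)
Step 2: cell (4,2)='T' (+3 fires, +2 burnt)
Step 3: cell (4,2)='T' (+3 fires, +3 burnt)
Step 4: cell (4,2)='T' (+4 fires, +3 burnt)
Step 5: cell (4,2)='T' (+4 fires, +4 burnt)
Step 6: cell (4,2)='T' (+3 fires, +4 burnt)
Step 7: cell (4,2)='F' (+3 fires, +3 burnt)
  -> target ignites at step 7
Step 8: cell (4,2)='.' (+2 fires, +3 burnt)
Step 9: cell (4,2)='.' (+1 fires, +2 burnt)
Step 10: cell (4,2)='.' (+0 fires, +1 burnt)
  fire out at step 10

7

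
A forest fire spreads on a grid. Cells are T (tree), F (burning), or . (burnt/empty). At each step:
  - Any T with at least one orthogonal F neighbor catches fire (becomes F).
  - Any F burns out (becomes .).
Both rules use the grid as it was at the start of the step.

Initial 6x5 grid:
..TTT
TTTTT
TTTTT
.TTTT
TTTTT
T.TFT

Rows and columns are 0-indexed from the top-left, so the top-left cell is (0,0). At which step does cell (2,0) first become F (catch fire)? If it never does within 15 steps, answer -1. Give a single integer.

Step 1: cell (2,0)='T' (+3 fires, +1 burnt)
Step 2: cell (2,0)='T' (+3 fires, +3 burnt)
Step 3: cell (2,0)='T' (+4 fires, +3 burnt)
Step 4: cell (2,0)='T' (+5 fires, +4 burnt)
Step 5: cell (2,0)='T' (+5 fires, +5 burnt)
Step 6: cell (2,0)='F' (+4 fires, +5 burnt)
  -> target ignites at step 6
Step 7: cell (2,0)='.' (+1 fires, +4 burnt)
Step 8: cell (2,0)='.' (+0 fires, +1 burnt)
  fire out at step 8

6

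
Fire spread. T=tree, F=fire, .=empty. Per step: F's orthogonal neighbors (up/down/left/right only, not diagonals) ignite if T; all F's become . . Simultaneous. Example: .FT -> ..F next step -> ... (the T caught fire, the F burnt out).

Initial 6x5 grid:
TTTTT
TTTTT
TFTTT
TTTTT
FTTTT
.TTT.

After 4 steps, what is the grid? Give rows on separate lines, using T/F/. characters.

Step 1: 6 trees catch fire, 2 burn out
  TTTTT
  TFTTT
  F.FTT
  FFTTT
  .FTTT
  .TTT.
Step 2: 7 trees catch fire, 6 burn out
  TFTTT
  F.FTT
  ...FT
  ..FTT
  ..FTT
  .FTT.
Step 3: 7 trees catch fire, 7 burn out
  F.FTT
  ...FT
  ....F
  ...FT
  ...FT
  ..FT.
Step 4: 5 trees catch fire, 7 burn out
  ...FT
  ....F
  .....
  ....F
  ....F
  ...F.

...FT
....F
.....
....F
....F
...F.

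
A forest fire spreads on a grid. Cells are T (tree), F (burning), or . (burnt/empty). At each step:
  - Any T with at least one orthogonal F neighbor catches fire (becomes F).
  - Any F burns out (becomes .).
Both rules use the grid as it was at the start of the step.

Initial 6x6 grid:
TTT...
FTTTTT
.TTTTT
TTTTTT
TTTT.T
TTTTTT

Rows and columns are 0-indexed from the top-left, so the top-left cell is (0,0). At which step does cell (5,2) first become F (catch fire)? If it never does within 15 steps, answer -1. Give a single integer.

Step 1: cell (5,2)='T' (+2 fires, +1 burnt)
Step 2: cell (5,2)='T' (+3 fires, +2 burnt)
Step 3: cell (5,2)='T' (+4 fires, +3 burnt)
Step 4: cell (5,2)='T' (+5 fires, +4 burnt)
Step 5: cell (5,2)='T' (+6 fires, +5 burnt)
Step 6: cell (5,2)='F' (+5 fires, +6 burnt)
  -> target ignites at step 6
Step 7: cell (5,2)='.' (+2 fires, +5 burnt)
Step 8: cell (5,2)='.' (+2 fires, +2 burnt)
Step 9: cell (5,2)='.' (+1 fires, +2 burnt)
Step 10: cell (5,2)='.' (+0 fires, +1 burnt)
  fire out at step 10

6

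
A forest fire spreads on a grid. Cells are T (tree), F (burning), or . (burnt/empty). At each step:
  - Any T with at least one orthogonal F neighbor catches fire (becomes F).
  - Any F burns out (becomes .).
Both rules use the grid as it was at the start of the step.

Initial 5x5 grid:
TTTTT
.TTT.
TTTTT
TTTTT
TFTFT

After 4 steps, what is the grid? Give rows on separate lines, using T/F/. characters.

Step 1: 5 trees catch fire, 2 burn out
  TTTTT
  .TTT.
  TTTTT
  TFTFT
  F.F.F
Step 2: 5 trees catch fire, 5 burn out
  TTTTT
  .TTT.
  TFTFT
  F.F.F
  .....
Step 3: 5 trees catch fire, 5 burn out
  TTTTT
  .FTF.
  F.F.F
  .....
  .....
Step 4: 3 trees catch fire, 5 burn out
  TFTFT
  ..F..
  .....
  .....
  .....

TFTFT
..F..
.....
.....
.....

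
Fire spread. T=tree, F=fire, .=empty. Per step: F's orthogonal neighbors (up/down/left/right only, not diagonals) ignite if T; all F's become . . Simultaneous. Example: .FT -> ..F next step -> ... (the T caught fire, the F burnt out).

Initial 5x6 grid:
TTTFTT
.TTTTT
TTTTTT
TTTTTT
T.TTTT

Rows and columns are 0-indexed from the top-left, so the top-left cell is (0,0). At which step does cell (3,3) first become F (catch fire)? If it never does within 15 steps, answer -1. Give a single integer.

Step 1: cell (3,3)='T' (+3 fires, +1 burnt)
Step 2: cell (3,3)='T' (+5 fires, +3 burnt)
Step 3: cell (3,3)='F' (+6 fires, +5 burnt)
  -> target ignites at step 3
Step 4: cell (3,3)='.' (+5 fires, +6 burnt)
Step 5: cell (3,3)='.' (+5 fires, +5 burnt)
Step 6: cell (3,3)='.' (+2 fires, +5 burnt)
Step 7: cell (3,3)='.' (+1 fires, +2 burnt)
Step 8: cell (3,3)='.' (+0 fires, +1 burnt)
  fire out at step 8

3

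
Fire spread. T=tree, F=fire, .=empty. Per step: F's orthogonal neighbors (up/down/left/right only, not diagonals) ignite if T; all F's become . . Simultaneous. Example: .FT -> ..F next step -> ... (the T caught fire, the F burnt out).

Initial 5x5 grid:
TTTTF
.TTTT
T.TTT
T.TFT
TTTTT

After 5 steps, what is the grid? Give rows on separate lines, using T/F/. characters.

Step 1: 6 trees catch fire, 2 burn out
  TTTF.
  .TTTF
  T.TFT
  T.F.F
  TTTFT
Step 2: 6 trees catch fire, 6 burn out
  TTF..
  .TTF.
  T.F.F
  T....
  TTF.F
Step 3: 3 trees catch fire, 6 burn out
  TF...
  .TF..
  T....
  T....
  TF...
Step 4: 3 trees catch fire, 3 burn out
  F....
  .F...
  T....
  T....
  F....
Step 5: 1 trees catch fire, 3 burn out
  .....
  .....
  T....
  F....
  .....

.....
.....
T....
F....
.....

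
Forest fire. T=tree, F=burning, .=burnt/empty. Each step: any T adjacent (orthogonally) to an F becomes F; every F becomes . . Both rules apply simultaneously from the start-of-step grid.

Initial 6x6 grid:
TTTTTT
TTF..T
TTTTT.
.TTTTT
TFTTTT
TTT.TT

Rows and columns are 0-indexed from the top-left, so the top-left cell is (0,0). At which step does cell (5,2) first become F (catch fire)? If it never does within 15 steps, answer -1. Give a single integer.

Step 1: cell (5,2)='T' (+7 fires, +2 burnt)
Step 2: cell (5,2)='F' (+9 fires, +7 burnt)
  -> target ignites at step 2
Step 3: cell (5,2)='.' (+6 fires, +9 burnt)
Step 4: cell (5,2)='.' (+4 fires, +6 burnt)
Step 5: cell (5,2)='.' (+3 fires, +4 burnt)
Step 6: cell (5,2)='.' (+0 fires, +3 burnt)
  fire out at step 6

2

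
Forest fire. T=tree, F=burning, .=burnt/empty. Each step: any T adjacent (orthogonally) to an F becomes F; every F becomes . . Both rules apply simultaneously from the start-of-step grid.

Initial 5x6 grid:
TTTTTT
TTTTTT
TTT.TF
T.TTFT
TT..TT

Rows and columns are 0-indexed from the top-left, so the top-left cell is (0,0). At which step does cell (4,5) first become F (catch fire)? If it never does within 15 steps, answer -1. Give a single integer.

Step 1: cell (4,5)='T' (+5 fires, +2 burnt)
Step 2: cell (4,5)='F' (+4 fires, +5 burnt)
  -> target ignites at step 2
Step 3: cell (4,5)='.' (+3 fires, +4 burnt)
Step 4: cell (4,5)='.' (+3 fires, +3 burnt)
Step 5: cell (4,5)='.' (+3 fires, +3 burnt)
Step 6: cell (4,5)='.' (+3 fires, +3 burnt)
Step 7: cell (4,5)='.' (+2 fires, +3 burnt)
Step 8: cell (4,5)='.' (+1 fires, +2 burnt)
Step 9: cell (4,5)='.' (+0 fires, +1 burnt)
  fire out at step 9

2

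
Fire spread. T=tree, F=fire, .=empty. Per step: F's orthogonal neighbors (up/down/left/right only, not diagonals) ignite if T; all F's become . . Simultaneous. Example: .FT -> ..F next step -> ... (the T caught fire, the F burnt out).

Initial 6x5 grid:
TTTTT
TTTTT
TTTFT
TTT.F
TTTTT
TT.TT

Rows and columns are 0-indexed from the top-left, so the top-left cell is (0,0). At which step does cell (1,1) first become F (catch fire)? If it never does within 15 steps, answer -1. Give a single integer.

Step 1: cell (1,1)='T' (+4 fires, +2 burnt)
Step 2: cell (1,1)='T' (+7 fires, +4 burnt)
Step 3: cell (1,1)='F' (+7 fires, +7 burnt)
  -> target ignites at step 3
Step 4: cell (1,1)='.' (+4 fires, +7 burnt)
Step 5: cell (1,1)='.' (+3 fires, +4 burnt)
Step 6: cell (1,1)='.' (+1 fires, +3 burnt)
Step 7: cell (1,1)='.' (+0 fires, +1 burnt)
  fire out at step 7

3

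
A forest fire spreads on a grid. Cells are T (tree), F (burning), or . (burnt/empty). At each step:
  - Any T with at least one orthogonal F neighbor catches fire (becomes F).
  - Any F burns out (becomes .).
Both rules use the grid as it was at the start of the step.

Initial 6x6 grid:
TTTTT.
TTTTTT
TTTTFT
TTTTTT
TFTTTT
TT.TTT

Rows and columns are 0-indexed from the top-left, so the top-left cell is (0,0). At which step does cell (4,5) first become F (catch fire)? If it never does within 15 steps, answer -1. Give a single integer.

Step 1: cell (4,5)='T' (+8 fires, +2 burnt)
Step 2: cell (4,5)='T' (+12 fires, +8 burnt)
Step 3: cell (4,5)='F' (+7 fires, +12 burnt)
  -> target ignites at step 3
Step 4: cell (4,5)='.' (+4 fires, +7 burnt)
Step 5: cell (4,5)='.' (+1 fires, +4 burnt)
Step 6: cell (4,5)='.' (+0 fires, +1 burnt)
  fire out at step 6

3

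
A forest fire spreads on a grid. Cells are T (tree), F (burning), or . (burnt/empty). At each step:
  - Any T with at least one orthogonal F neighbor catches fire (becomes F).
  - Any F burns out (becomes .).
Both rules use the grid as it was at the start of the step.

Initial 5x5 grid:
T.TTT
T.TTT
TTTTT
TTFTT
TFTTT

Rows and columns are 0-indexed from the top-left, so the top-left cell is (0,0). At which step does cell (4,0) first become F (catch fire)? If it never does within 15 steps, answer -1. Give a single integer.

Step 1: cell (4,0)='F' (+5 fires, +2 burnt)
  -> target ignites at step 1
Step 2: cell (4,0)='.' (+6 fires, +5 burnt)
Step 3: cell (4,0)='.' (+5 fires, +6 burnt)
Step 4: cell (4,0)='.' (+3 fires, +5 burnt)
Step 5: cell (4,0)='.' (+2 fires, +3 burnt)
Step 6: cell (4,0)='.' (+0 fires, +2 burnt)
  fire out at step 6

1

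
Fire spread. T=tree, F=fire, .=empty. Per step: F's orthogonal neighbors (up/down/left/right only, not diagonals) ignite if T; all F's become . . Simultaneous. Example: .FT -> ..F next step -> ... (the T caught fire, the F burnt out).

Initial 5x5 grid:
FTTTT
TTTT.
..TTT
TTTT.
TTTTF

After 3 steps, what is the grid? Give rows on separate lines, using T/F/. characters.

Step 1: 3 trees catch fire, 2 burn out
  .FTTT
  FTTT.
  ..TTT
  TTTT.
  TTTF.
Step 2: 4 trees catch fire, 3 burn out
  ..FTT
  .FTT.
  ..TTT
  TTTF.
  TTF..
Step 3: 5 trees catch fire, 4 burn out
  ...FT
  ..FT.
  ..TFT
  TTF..
  TF...

...FT
..FT.
..TFT
TTF..
TF...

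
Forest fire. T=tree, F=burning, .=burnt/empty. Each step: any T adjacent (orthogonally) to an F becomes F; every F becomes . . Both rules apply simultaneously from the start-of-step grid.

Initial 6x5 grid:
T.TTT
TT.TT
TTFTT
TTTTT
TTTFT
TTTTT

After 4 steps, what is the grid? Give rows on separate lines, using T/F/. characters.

Step 1: 7 trees catch fire, 2 burn out
  T.TTT
  TT.TT
  TF.FT
  TTFFT
  TTF.F
  TTTFT
Step 2: 9 trees catch fire, 7 burn out
  T.TTT
  TF.FT
  F...F
  TF..F
  TF...
  TTF.F
Step 3: 6 trees catch fire, 9 burn out
  T.TFT
  F...F
  .....
  F....
  F....
  TF...
Step 4: 4 trees catch fire, 6 burn out
  F.F.F
  .....
  .....
  .....
  .....
  F....

F.F.F
.....
.....
.....
.....
F....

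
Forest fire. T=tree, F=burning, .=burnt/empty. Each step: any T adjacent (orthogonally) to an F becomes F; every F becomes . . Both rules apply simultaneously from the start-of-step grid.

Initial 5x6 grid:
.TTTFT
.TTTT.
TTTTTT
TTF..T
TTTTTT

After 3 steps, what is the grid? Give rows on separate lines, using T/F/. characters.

Step 1: 6 trees catch fire, 2 burn out
  .TTF.F
  .TTTF.
  TTFTTT
  TF...T
  TTFTTT
Step 2: 9 trees catch fire, 6 burn out
  .TF...
  .TFF..
  TF.FFT
  F....T
  TF.FTT
Step 3: 6 trees catch fire, 9 burn out
  .F....
  .F....
  F....F
  .....T
  F...FT

.F....
.F....
F....F
.....T
F...FT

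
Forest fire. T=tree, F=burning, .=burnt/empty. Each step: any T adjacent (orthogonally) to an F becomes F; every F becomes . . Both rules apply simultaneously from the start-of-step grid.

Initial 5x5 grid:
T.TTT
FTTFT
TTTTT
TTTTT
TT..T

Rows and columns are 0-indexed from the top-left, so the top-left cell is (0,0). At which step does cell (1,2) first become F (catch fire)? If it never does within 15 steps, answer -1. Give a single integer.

Step 1: cell (1,2)='F' (+7 fires, +2 burnt)
  -> target ignites at step 1
Step 2: cell (1,2)='.' (+7 fires, +7 burnt)
Step 3: cell (1,2)='.' (+4 fires, +7 burnt)
Step 4: cell (1,2)='.' (+2 fires, +4 burnt)
Step 5: cell (1,2)='.' (+0 fires, +2 burnt)
  fire out at step 5

1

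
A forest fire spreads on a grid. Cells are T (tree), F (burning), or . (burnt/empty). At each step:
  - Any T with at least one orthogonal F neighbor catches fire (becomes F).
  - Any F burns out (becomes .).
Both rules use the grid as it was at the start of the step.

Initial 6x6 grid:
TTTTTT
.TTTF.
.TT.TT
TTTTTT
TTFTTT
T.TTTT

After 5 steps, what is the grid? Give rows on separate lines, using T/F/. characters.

Step 1: 7 trees catch fire, 2 burn out
  TTTTFT
  .TTF..
  .TT.FT
  TTFTTT
  TF.FTT
  T.FTTT
Step 2: 11 trees catch fire, 7 burn out
  TTTF.F
  .TF...
  .TF..F
  TF.FFT
  F...FT
  T..FTT
Step 3: 8 trees catch fire, 11 burn out
  TTF...
  .F....
  .F....
  F....F
  .....F
  F...FT
Step 4: 2 trees catch fire, 8 burn out
  TF....
  ......
  ......
  ......
  ......
  .....F
Step 5: 1 trees catch fire, 2 burn out
  F.....
  ......
  ......
  ......
  ......
  ......

F.....
......
......
......
......
......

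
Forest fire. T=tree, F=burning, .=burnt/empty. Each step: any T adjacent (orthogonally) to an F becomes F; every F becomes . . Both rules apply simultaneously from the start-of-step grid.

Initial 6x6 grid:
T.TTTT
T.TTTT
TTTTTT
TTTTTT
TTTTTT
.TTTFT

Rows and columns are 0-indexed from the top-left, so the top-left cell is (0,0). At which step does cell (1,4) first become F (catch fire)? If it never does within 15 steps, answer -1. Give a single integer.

Step 1: cell (1,4)='T' (+3 fires, +1 burnt)
Step 2: cell (1,4)='T' (+4 fires, +3 burnt)
Step 3: cell (1,4)='T' (+5 fires, +4 burnt)
Step 4: cell (1,4)='F' (+5 fires, +5 burnt)
  -> target ignites at step 4
Step 5: cell (1,4)='.' (+6 fires, +5 burnt)
Step 6: cell (1,4)='.' (+5 fires, +6 burnt)
Step 7: cell (1,4)='.' (+2 fires, +5 burnt)
Step 8: cell (1,4)='.' (+1 fires, +2 burnt)
Step 9: cell (1,4)='.' (+1 fires, +1 burnt)
Step 10: cell (1,4)='.' (+0 fires, +1 burnt)
  fire out at step 10

4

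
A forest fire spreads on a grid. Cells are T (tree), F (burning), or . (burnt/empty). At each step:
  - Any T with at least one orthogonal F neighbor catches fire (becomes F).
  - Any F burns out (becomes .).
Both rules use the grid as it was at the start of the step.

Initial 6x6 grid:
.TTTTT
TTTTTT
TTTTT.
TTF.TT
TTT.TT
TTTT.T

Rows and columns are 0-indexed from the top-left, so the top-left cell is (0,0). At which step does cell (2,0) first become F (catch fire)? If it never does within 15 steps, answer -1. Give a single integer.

Step 1: cell (2,0)='T' (+3 fires, +1 burnt)
Step 2: cell (2,0)='T' (+6 fires, +3 burnt)
Step 3: cell (2,0)='F' (+8 fires, +6 burnt)
  -> target ignites at step 3
Step 4: cell (2,0)='.' (+6 fires, +8 burnt)
Step 5: cell (2,0)='.' (+4 fires, +6 burnt)
Step 6: cell (2,0)='.' (+2 fires, +4 burnt)
Step 7: cell (2,0)='.' (+1 fires, +2 burnt)
Step 8: cell (2,0)='.' (+0 fires, +1 burnt)
  fire out at step 8

3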